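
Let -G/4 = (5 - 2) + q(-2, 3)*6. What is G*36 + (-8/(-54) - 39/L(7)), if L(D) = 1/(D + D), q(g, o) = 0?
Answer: -26402/27 ≈ -977.85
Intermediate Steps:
L(D) = 1/(2*D)
G = -12 (G = -4*((5 - 2) + 0*6) = -4*(3 + 0) = -4*3 = -12)
G*36 + (-8/(-54) - 39/L(7)) = -12*36 + (-8/(-54) - 39/((½)/7)) = -432 + (-8*(-1/54) - 39/((½)*(⅐))) = -432 + (4/27 - 39/1/14) = -432 + (4/27 - 39*14) = -432 + (4/27 - 546) = -432 - 14738/27 = -26402/27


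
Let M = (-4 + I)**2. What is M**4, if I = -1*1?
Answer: 390625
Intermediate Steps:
I = -1
M = 25 (M = (-4 - 1)**2 = (-5)**2 = 25)
M**4 = 25**4 = 390625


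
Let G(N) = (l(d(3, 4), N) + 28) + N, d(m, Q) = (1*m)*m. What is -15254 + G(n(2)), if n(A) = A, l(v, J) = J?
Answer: -15222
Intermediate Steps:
d(m, Q) = m**2 (d(m, Q) = m*m = m**2)
G(N) = 28 + 2*N (G(N) = (N + 28) + N = (28 + N) + N = 28 + 2*N)
-15254 + G(n(2)) = -15254 + (28 + 2*2) = -15254 + (28 + 4) = -15254 + 32 = -15222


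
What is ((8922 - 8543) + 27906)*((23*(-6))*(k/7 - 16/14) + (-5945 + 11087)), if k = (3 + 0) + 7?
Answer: 1010283630/7 ≈ 1.4433e+8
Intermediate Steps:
k = 10 (k = 3 + 7 = 10)
((8922 - 8543) + 27906)*((23*(-6))*(k/7 - 16/14) + (-5945 + 11087)) = ((8922 - 8543) + 27906)*((23*(-6))*(10/7 - 16/14) + (-5945 + 11087)) = (379 + 27906)*(-138*(10*(1/7) - 16*1/14) + 5142) = 28285*(-138*(10/7 - 8/7) + 5142) = 28285*(-138*2/7 + 5142) = 28285*(-276/7 + 5142) = 28285*(35718/7) = 1010283630/7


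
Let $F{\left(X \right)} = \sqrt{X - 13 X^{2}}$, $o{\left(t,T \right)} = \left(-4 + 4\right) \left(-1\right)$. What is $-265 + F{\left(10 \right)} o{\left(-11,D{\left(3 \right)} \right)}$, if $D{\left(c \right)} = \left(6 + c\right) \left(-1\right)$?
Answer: $-265$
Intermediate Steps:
$D{\left(c \right)} = -6 - c$
$o{\left(t,T \right)} = 0$ ($o{\left(t,T \right)} = 0 \left(-1\right) = 0$)
$-265 + F{\left(10 \right)} o{\left(-11,D{\left(3 \right)} \right)} = -265 + \sqrt{10 \left(1 - 130\right)} 0 = -265 + \sqrt{10 \left(-129\right)} 0 = -265 + \sqrt{-1290} \cdot 0 = -265 + i \sqrt{1290} \cdot 0 = -265 + 0 = -265$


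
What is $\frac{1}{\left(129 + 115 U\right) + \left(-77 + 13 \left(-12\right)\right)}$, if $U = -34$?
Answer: $- \frac{1}{4014} \approx -0.00024913$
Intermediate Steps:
$\frac{1}{\left(129 + 115 U\right) + \left(-77 + 13 \left(-12\right)\right)} = \frac{1}{\left(129 + 115 \left(-34\right)\right) + \left(-77 + 13 \left(-12\right)\right)} = \frac{1}{\left(129 - 3910\right) - 233} = \frac{1}{-3781 - 233} = \frac{1}{-4014} = - \frac{1}{4014}$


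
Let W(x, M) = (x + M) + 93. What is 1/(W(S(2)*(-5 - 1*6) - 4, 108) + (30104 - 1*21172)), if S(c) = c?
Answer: 1/9107 ≈ 0.00010981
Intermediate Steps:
W(x, M) = 93 + M + x (W(x, M) = (M + x) + 93 = 93 + M + x)
1/(W(S(2)*(-5 - 1*6) - 4, 108) + (30104 - 1*21172)) = 1/((93 + 108 + (2*(-5 - 1*6) - 4)) + (30104 - 1*21172)) = 1/((93 + 108 + (2*(-5 - 6) - 4)) + (30104 - 21172)) = 1/((93 + 108 + (2*(-11) - 4)) + 8932) = 1/((93 + 108 + (-22 - 4)) + 8932) = 1/((93 + 108 - 26) + 8932) = 1/(175 + 8932) = 1/9107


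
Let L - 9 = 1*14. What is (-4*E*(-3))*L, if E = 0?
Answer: 0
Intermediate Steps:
L = 23 (L = 9 + 1*14 = 9 + 14 = 23)
(-4*E*(-3))*L = (-4*0*(-3))*23 = (0*(-3))*23 = 0*23 = 0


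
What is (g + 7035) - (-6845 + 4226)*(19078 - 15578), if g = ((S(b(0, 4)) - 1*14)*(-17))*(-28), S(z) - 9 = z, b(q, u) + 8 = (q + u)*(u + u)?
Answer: 9182579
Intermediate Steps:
b(q, u) = -8 + 2*u*(q + u) (b(q, u) = -8 + (q + u)*(u + u) = -8 + (q + u)*(2*u) = -8 + 2*u*(q + u))
S(z) = 9 + z
g = 9044 (g = (((9 + (-8 + 2*4**2 + 2*0*4)) - 1*14)*(-17))*(-28) = (((9 + (-8 + 2*16 + 0)) - 14)*(-17))*(-28) = (((9 + (-8 + 32 + 0)) - 14)*(-17))*(-28) = (((9 + 24) - 14)*(-17))*(-28) = ((33 - 14)*(-17))*(-28) = (19*(-17))*(-28) = -323*(-28) = 9044)
(g + 7035) - (-6845 + 4226)*(19078 - 15578) = (9044 + 7035) - (-6845 + 4226)*(19078 - 15578) = 16079 - (-2619)*3500 = 16079 - 1*(-9166500) = 16079 + 9166500 = 9182579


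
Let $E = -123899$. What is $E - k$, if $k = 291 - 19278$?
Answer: $-104912$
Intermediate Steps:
$k = -18987$ ($k = 291 - 19278 = -18987$)
$E - k = -123899 - -18987 = -123899 + 18987 = -104912$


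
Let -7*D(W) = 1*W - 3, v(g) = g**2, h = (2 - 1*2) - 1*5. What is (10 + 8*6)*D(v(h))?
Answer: -1276/7 ≈ -182.29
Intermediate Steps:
h = -5 (h = (2 - 2) - 5 = 0 - 5 = -5)
D(W) = 3/7 - W/7 (D(W) = -(1*W - 3)/7 = -(W - 3)/7 = -(-3 + W)/7 = 3/7 - W/7)
(10 + 8*6)*D(v(h)) = (10 + 8*6)*(3/7 - 1/7*(-5)**2) = (10 + 48)*(3/7 - 1/7*25) = 58*(3/7 - 25/7) = 58*(-22/7) = -1276/7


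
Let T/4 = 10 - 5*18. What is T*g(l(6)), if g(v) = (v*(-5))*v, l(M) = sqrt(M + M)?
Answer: 19200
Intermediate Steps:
l(M) = sqrt(2)*sqrt(M) (l(M) = sqrt(2*M) = sqrt(2)*sqrt(M))
g(v) = -5*v**2 (g(v) = (-5*v)*v = -5*v**2)
T = -320 (T = 4*(10 - 5*18) = 4*(10 - 90) = 4*(-80) = -320)
T*g(l(6)) = -(-1600)*(sqrt(2)*sqrt(6))**2 = -(-1600)*(2*sqrt(3))**2 = -(-1600)*12 = -320*(-60) = 19200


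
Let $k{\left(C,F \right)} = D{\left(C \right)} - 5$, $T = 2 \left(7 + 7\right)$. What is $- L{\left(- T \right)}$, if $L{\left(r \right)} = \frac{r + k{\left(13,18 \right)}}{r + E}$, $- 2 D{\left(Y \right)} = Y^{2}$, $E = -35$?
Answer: $- \frac{235}{126} \approx -1.8651$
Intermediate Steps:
$D{\left(Y \right)} = - \frac{Y^{2}}{2}$
$T = 28$ ($T = 2 \cdot 14 = 28$)
$k{\left(C,F \right)} = -5 - \frac{C^{2}}{2}$ ($k{\left(C,F \right)} = - \frac{C^{2}}{2} - 5 = -5 - \frac{C^{2}}{2}$)
$L{\left(r \right)} = \frac{- \frac{179}{2} + r}{-35 + r}$ ($L{\left(r \right)} = \frac{r - \left(5 + \frac{13^{2}}{2}\right)}{r - 35} = \frac{r - \frac{179}{2}}{-35 + r} = \frac{- \frac{179}{2} + r}{-35 + r}$)
$- L{\left(- T \right)} = - \frac{- \frac{179}{2} - 28}{-35 - 28} = - \frac{-235}{\left(-63\right) 2} = - \frac{\left(-1\right) \left(-235\right)}{63 \cdot 2} = \left(-1\right) \frac{235}{126} = - \frac{235}{126}$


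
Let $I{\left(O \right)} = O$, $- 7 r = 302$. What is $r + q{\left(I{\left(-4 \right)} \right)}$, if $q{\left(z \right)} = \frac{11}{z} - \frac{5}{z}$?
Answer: $- \frac{625}{14} \approx -44.643$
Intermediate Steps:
$r = - \frac{302}{7}$ ($r = \left(- \frac{1}{7}\right) 302 = - \frac{302}{7} \approx -43.143$)
$q{\left(z \right)} = \frac{6}{z}$
$r + q{\left(I{\left(-4 \right)} \right)} = - \frac{302}{7} + \frac{6}{-4} = - \frac{302}{7} + 6 \left(- \frac{1}{4}\right) = - \frac{302}{7} - \frac{3}{2} = - \frac{625}{14}$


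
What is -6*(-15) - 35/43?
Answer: 3835/43 ≈ 89.186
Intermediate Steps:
-6*(-15) - 35/43 = 90 - 35*1/43 = 90 - 35/43 = 3835/43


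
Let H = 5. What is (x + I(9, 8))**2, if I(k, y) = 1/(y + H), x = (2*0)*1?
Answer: 1/169 ≈ 0.0059172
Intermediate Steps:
x = 0 (x = 0*1 = 0)
I(k, y) = 1/(5 + y) (I(k, y) = 1/(y + 5) = 1/(5 + y))
(x + I(9, 8))**2 = (0 + 1/(5 + 8))**2 = (0 + 1/13)**2 = (1/13)**2 = 1/169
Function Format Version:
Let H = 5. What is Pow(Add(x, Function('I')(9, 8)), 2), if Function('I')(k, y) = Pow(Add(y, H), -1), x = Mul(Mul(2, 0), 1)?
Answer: Rational(1, 169) ≈ 0.0059172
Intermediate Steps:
x = 0 (x = Mul(0, 1) = 0)
Function('I')(k, y) = Pow(Add(5, y), -1) (Function('I')(k, y) = Pow(Add(y, 5), -1) = Pow(Add(5, y), -1))
Pow(Add(x, Function('I')(9, 8)), 2) = Pow(Add(0, Pow(Add(5, 8), -1)), 2) = Pow(Add(0, Pow(13, -1)), 2) = Pow(Add(0, Rational(1, 13)), 2) = Pow(Rational(1, 13), 2) = Rational(1, 169)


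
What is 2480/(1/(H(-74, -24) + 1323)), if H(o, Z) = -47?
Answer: 3164480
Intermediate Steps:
2480/(1/(H(-74, -24) + 1323)) = 2480/(1/(-47 + 1323)) = 2480/(1/1276) = 2480*1276 = 3164480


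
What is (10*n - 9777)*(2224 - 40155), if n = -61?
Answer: 393989297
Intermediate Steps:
(10*n - 9777)*(2224 - 40155) = (10*(-61) - 9777)*(2224 - 40155) = (-610 - 9777)*(-37931) = -10387*(-37931) = 393989297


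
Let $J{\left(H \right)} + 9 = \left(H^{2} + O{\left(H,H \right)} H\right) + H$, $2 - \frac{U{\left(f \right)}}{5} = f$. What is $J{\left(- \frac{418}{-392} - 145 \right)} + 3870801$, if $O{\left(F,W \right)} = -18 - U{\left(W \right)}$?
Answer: $\frac{76812400605}{19208} \approx 3.999 \cdot 10^{6}$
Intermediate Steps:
$U{\left(f \right)} = 10 - 5 f$
$O{\left(F,W \right)} = -28 + 5 W$ ($O{\left(F,W \right)} = -18 - \left(10 - 5 W\right) = -18 + \left(-10 + 5 W\right) = -28 + 5 W$)
$J{\left(H \right)} = -9 + H + H^{2} + H \left(-28 + 5 H\right)$ ($J{\left(H \right)} = -9 + \left(\left(H^{2} + \left(-28 + 5 H\right) H\right) + H\right) = -9 + \left(\left(H^{2} + H \left(-28 + 5 H\right)\right) + H\right) = -9 + \left(H + H^{2} + H \left(-28 + 5 H\right)\right) = -9 + H + H^{2} + H \left(-28 + 5 H\right)$)
$J{\left(- \frac{418}{-392} - 145 \right)} + 3870801 = \left(-9 - 27 \left(- \frac{418}{-392} - 145\right) + 6 \left(- \frac{418}{-392} - 145\right)^{2}\right) + 3870801 = \left(-9 - 27 \left(\left(-418\right) \left(- \frac{1}{392}\right) - 145\right) + 6 \left(\left(-418\right) \left(- \frac{1}{392}\right) - 145\right)^{2}\right) + 3870801 = \left(-9 - 27 \left(\frac{209}{196} - 145\right) + 6 \left(\frac{209}{196} - 145\right)^{2}\right) + 3870801 = \left(-9 - - \frac{761697}{196} + 6 \left(- \frac{28211}{196}\right)^{2}\right) + 3870801 = \left(-9 + \frac{761697}{196} + 6 \cdot \frac{795860521}{38416}\right) + 3870801 = \left(-9 + \frac{761697}{196} + \frac{2387581563}{19208}\right) + 3870801 = \frac{2462054997}{19208} + 3870801 = \frac{76812400605}{19208}$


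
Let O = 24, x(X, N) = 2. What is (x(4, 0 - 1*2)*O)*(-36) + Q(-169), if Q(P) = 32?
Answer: -1696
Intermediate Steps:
(x(4, 0 - 1*2)*O)*(-36) + Q(-169) = (2*24)*(-36) + 32 = 48*(-36) + 32 = -1728 + 32 = -1696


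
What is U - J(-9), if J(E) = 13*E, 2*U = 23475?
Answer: 23709/2 ≈ 11855.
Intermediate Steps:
U = 23475/2 (U = (½)*23475 = 23475/2 ≈ 11738.)
U - J(-9) = 23475/2 - 13*(-9) = 23475/2 - 1*(-117) = 23475/2 + 117 = 23709/2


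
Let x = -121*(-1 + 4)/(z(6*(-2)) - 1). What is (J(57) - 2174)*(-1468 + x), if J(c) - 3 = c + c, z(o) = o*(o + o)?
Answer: 867393703/287 ≈ 3.0223e+6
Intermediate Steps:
z(o) = 2*o² (z(o) = o*(2*o) = 2*o²)
J(c) = 3 + 2*c (J(c) = 3 + (c + c) = 3 + 2*c)
x = -363/287 (x = -121*(-1 + 4)/(2*(6*(-2))² - 1) = -363/(2*(-12)² - 1) = -363/(2*144 - 1) = -363/(288 - 1) = -363/287 ≈ -1.2648)
(J(57) - 2174)*(-1468 + x) = ((3 + 2*57) - 2174)*(-1468 - 363/287) = ((3 + 114) - 2174)*(-421679/287) = (117 - 2174)*(-421679/287) = -2057*(-421679/287) = 867393703/287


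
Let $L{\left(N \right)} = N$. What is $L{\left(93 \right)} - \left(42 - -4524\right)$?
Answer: $-4473$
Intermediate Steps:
$L{\left(93 \right)} - \left(42 - -4524\right) = 93 - \left(42 - -4524\right) = 93 - \left(42 + 4524\right) = 93 - 4566 = -4473$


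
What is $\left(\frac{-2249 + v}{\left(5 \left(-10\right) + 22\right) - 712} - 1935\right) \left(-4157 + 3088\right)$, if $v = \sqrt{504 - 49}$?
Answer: $\frac{1528296919}{740} + \frac{1069 \sqrt{455}}{740} \approx 2.0653 \cdot 10^{6}$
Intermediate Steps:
$v = \sqrt{455} \approx 21.331$
$\left(\frac{-2249 + v}{\left(5 \left(-10\right) + 22\right) - 712} - 1935\right) \left(-4157 + 3088\right) = \left(\frac{-2249 + \sqrt{455}}{\left(5 \left(-10\right) + 22\right) - 712} - 1935\right) \left(-4157 + 3088\right) = \left(\frac{-2249 + \sqrt{455}}{\left(-50 + 22\right) - 712} - 1935\right) \left(-1069\right) = \left(\frac{-2249 + \sqrt{455}}{-28 - 712} - 1935\right) \left(-1069\right) = \left(\frac{-2249 + \sqrt{455}}{-740} - 1935\right) \left(-1069\right) = \left(\left(-2249 + \sqrt{455}\right) \left(- \frac{1}{740}\right) - 1935\right) \left(-1069\right) = \left(\left(\frac{2249}{740} - \frac{\sqrt{455}}{740}\right) - 1935\right) \left(-1069\right) = \left(- \frac{1429651}{740} - \frac{\sqrt{455}}{740}\right) \left(-1069\right) = \frac{1528296919}{740} + \frac{1069 \sqrt{455}}{740}$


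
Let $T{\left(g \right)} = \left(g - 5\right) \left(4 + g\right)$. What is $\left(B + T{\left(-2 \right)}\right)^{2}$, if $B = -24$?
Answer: $1444$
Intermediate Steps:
$T{\left(g \right)} = \left(-5 + g\right) \left(4 + g\right)$
$\left(B + T{\left(-2 \right)}\right)^{2} = \left(-24 - \left(18 - 4\right)\right)^{2} = \left(-24 + \left(-20 + 4 + 2\right)\right)^{2} = \left(-24 - 14\right)^{2} = \left(-38\right)^{2} = 1444$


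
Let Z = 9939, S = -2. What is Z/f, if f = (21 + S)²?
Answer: 9939/361 ≈ 27.532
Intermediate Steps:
f = 361 (f = (21 - 2)² = 19² = 361)
Z/f = 9939/361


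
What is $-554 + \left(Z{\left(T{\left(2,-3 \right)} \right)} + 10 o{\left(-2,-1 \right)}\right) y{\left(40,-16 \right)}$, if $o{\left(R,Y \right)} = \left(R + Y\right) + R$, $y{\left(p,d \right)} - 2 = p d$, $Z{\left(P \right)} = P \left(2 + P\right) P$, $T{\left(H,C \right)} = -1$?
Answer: $30708$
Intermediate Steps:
$Z{\left(P \right)} = P^{2} \left(2 + P\right)$
$y{\left(p,d \right)} = 2 + d p$ ($y{\left(p,d \right)} = 2 + p d = 2 + d p$)
$o{\left(R,Y \right)} = Y + 2 R$
$-554 + \left(Z{\left(T{\left(2,-3 \right)} \right)} + 10 o{\left(-2,-1 \right)}\right) y{\left(40,-16 \right)} = -554 + \left(\left(-1\right)^{2} \left(2 - 1\right) + 10 \left(-1 + 2 \left(-2\right)\right)\right) \left(2 - 640\right) = -554 + \left(1 \cdot 1 + 10 \left(-1 - 4\right)\right) \left(2 - 640\right) = -554 + \left(1 + 10 \left(-5\right)\right) \left(-638\right) = -554 + \left(1 - 50\right) \left(-638\right) = -554 - -31262 = -554 + 31262 = 30708$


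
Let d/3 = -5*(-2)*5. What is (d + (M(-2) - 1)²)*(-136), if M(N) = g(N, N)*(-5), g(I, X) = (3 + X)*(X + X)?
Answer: -69496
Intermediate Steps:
g(I, X) = 2*X*(3 + X) (g(I, X) = (3 + X)*(2*X) = 2*X*(3 + X))
M(N) = -10*N*(3 + N) (M(N) = (2*N*(3 + N))*(-5) = -10*N*(3 + N))
d = 150 (d = 3*(-5*(-2)*5) = 3*(10*5) = 3*50 = 150)
(d + (M(-2) - 1)²)*(-136) = (150 + (-10*(-2)*(3 - 2) - 1)²)*(-136) = (150 + (-10*(-2)*1 - 1)²)*(-136) = (150 + (20 - 1)²)*(-136) = (150 + 19²)*(-136) = (150 + 361)*(-136) = 511*(-136) = -69496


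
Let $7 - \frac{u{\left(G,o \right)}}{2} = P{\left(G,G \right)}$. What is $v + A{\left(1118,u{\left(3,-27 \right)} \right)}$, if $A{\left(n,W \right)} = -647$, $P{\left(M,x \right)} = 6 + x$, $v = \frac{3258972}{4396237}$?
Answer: $- \frac{2841106367}{4396237} \approx -646.26$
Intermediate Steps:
$v = \frac{3258972}{4396237}$ ($v = 3258972 \cdot \frac{1}{4396237} = \frac{3258972}{4396237} \approx 0.74131$)
$u{\left(G,o \right)} = 2 - 2 G$ ($u{\left(G,o \right)} = 14 - 2 \left(6 + G\right) = 14 - \left(12 + 2 G\right) = 2 - 2 G$)
$v + A{\left(1118,u{\left(3,-27 \right)} \right)} = \frac{3258972}{4396237} - 647 = - \frac{2841106367}{4396237}$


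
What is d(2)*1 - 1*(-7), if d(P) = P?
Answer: 9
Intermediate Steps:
d(2)*1 - 1*(-7) = 2*1 - 1*(-7) = 2 + 7 = 9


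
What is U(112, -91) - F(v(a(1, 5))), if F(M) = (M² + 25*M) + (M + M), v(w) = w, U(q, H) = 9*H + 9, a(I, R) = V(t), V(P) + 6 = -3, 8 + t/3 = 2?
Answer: -648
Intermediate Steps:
t = -18 (t = -24 + 3*2 = -24 + 6 = -18)
V(P) = -9 (V(P) = -6 - 3 = -9)
a(I, R) = -9
U(q, H) = 9 + 9*H
F(M) = M² + 27*M (F(M) = (M² + 25*M) + 2*M = M² + 27*M)
U(112, -91) - F(v(a(1, 5))) = (9 + 9*(-91)) - (-9)*(27 - 9) = (9 - 819) - (-9)*18 = -810 - 1*(-162) = -810 + 162 = -648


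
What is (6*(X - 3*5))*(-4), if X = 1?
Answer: 336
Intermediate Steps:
(6*(X - 3*5))*(-4) = (6*(1 - 3*5))*(-4) = (6*(1 - 15))*(-4) = (6*(-14))*(-4) = -84*(-4) = 336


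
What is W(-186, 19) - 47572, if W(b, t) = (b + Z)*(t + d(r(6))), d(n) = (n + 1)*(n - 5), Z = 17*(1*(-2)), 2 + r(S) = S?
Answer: -50652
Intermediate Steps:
r(S) = -2 + S
Z = -34 (Z = 17*(-2) = -34)
d(n) = (1 + n)*(-5 + n)
W(b, t) = (-34 + b)*(-5 + t) (W(b, t) = (b - 34)*(t + (-5 + (-2 + 6)² - 4*(-2 + 6))) = (-34 + b)*(t + (-5 + 4² - 4*4)) = (-34 + b)*(t + (-5 + 16 - 16)) = (-34 + b)*(t - 5) = (-34 + b)*(-5 + t))
W(-186, 19) - 47572 = (170 - 34*19 - 5*(-186) - 186*19) - 47572 = (170 - 646 + 930 - 3534) - 47572 = -3080 - 47572 = -50652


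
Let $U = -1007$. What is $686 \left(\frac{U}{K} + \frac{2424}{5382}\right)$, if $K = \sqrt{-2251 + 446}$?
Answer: $\frac{277144}{897} + \frac{36358 i \sqrt{5}}{5} \approx 308.97 + 16260.0 i$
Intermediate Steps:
$K = 19 i \sqrt{5}$ ($K = \sqrt{-1805} = 19 i \sqrt{5} \approx 42.485 i$)
$686 \left(\frac{U}{K} + \frac{2424}{5382}\right) = 686 \left(- \frac{1007}{19 i \sqrt{5}} + \frac{2424}{5382}\right) = 686 \left(- 1007 \left(- \frac{i \sqrt{5}}{95}\right) + 2424 \cdot \frac{1}{5382}\right) = 686 \left(\frac{53 i \sqrt{5}}{5} + \frac{404}{897}\right) = 686 \left(\frac{404}{897} + \frac{53 i \sqrt{5}}{5}\right) = \frac{277144}{897} + \frac{36358 i \sqrt{5}}{5}$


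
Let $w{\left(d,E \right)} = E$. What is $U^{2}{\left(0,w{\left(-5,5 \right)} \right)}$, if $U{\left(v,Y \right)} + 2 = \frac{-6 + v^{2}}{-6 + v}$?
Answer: $1$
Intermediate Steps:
$U{\left(v,Y \right)} = -2 + \frac{-6 + v^{2}}{-6 + v}$
$U^{2}{\left(0,w{\left(-5,5 \right)} \right)} = \left(\frac{6 + 0^{2} - 0}{-6 + 0}\right)^{2} = \left(\frac{6 + 0 + 0}{-6}\right)^{2} = \left(\left(- \frac{1}{6}\right) 6\right)^{2} = \left(-1\right)^{2} = 1$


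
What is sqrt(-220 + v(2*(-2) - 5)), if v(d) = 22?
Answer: 3*I*sqrt(22) ≈ 14.071*I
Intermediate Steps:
sqrt(-220 + v(2*(-2) - 5)) = sqrt(-220 + 22) = sqrt(-198) = 3*I*sqrt(22)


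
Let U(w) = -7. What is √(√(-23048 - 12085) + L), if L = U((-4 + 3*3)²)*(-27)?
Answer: √(189 + 7*I*√717) ≈ 15.086 + 6.2122*I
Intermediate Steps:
L = 189 (L = -7*(-27) = 189)
√(√(-23048 - 12085) + L) = √(√(-23048 - 12085) + 189) = √(√(-35133) + 189) = √(7*I*√717 + 189) = √(189 + 7*I*√717)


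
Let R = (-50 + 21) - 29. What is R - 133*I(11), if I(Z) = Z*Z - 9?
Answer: -14954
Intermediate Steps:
R = -58 (R = -29 - 29 = -58)
I(Z) = -9 + Z² (I(Z) = Z² - 9 = -9 + Z²)
R - 133*I(11) = -58 - 133*(-9 + 11²) = -58 - 133*(-9 + 121) = -58 - 133*112 = -58 - 14896 = -14954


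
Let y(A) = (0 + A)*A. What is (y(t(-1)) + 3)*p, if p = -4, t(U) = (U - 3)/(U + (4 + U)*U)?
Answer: -16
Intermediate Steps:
t(U) = (-3 + U)/(U + U*(4 + U))
y(A) = A² (y(A) = A*A = A²)
(y(t(-1)) + 3)*p = (((-3 - 1)/((-1)*(5 - 1)))² + 3)*(-4) = ((-1*(-4)/4)² + 3)*(-4) = ((-1*¼*(-4))² + 3)*(-4) = (1² + 3)*(-4) = (1 + 3)*(-4) = 4*(-4) = -16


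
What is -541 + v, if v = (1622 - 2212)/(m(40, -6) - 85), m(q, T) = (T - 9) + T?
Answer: -28378/53 ≈ -535.43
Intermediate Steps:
m(q, T) = -9 + 2*T (m(q, T) = (-9 + T) + T = -9 + 2*T)
v = 295/53 (v = (1622 - 2212)/((-9 + 2*(-6)) - 85) = -590/((-9 - 12) - 85) = -590/(-21 - 85) = -590/(-106) = -590*(-1/106) = 295/53 ≈ 5.5660)
-541 + v = -541 + 295/53 = -28378/53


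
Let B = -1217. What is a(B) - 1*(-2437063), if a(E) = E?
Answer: 2435846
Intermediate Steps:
a(B) - 1*(-2437063) = -1217 - 1*(-2437063) = -1217 + 2437063 = 2435846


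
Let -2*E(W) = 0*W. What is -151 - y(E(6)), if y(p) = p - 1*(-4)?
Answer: -155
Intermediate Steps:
E(W) = 0 (E(W) = -0*W = -1/2*0 = 0)
y(p) = 4 + p (y(p) = p + 4 = 4 + p)
-151 - y(E(6)) = -151 - (4 + 0) = -151 - 1*4 = -151 - 4 = -155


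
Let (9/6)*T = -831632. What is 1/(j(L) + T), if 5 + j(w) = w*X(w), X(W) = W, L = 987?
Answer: 3/1259228 ≈ 2.3824e-6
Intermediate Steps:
T = -1663264/3 (T = (⅔)*(-831632) = -1663264/3 ≈ -5.5442e+5)
j(w) = -5 + w² (j(w) = -5 + w*w = -5 + w²)
1/(j(L) + T) = 1/((-5 + 987²) - 1663264/3) = 1/((-5 + 974169) - 1663264/3) = 1/(974164 - 1663264/3) = 1/(1259228/3) = 3/1259228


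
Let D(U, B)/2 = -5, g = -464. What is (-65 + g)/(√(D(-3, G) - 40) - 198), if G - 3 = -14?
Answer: 52371/19627 + 2645*I*√2/39254 ≈ 2.6683 + 0.095292*I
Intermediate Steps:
G = -11 (G = 3 - 14 = -11)
D(U, B) = -10 (D(U, B) = 2*(-5) = -10)
(-65 + g)/(√(D(-3, G) - 40) - 198) = (-65 - 464)/(√(-10 - 40) - 198) = -529/(√(-50) - 198) = -529/(5*I*√2 - 198) = -529/(-198 + 5*I*√2)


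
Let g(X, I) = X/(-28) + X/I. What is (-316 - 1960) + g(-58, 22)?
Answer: -350591/154 ≈ -2276.6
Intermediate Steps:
g(X, I) = -X/28 + X/I (g(X, I) = X*(-1/28) + X/I = -X/28 + X/I)
(-316 - 1960) + g(-58, 22) = (-316 - 1960) + (-1/28*(-58) - 58/22) = -2276 + (29/14 - 58*1/22) = -2276 + (29/14 - 29/11) = -2276 - 87/154 = -350591/154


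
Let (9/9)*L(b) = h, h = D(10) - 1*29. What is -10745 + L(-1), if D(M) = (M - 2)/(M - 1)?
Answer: -96958/9 ≈ -10773.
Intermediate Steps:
D(M) = (-2 + M)/(-1 + M)
h = -253/9 (h = (-2 + 10)/(-1 + 10) - 1*29 = 8/9 - 29 = -253/9 ≈ -28.111)
L(b) = -253/9
-10745 + L(-1) = -10745 - 253/9 = -96958/9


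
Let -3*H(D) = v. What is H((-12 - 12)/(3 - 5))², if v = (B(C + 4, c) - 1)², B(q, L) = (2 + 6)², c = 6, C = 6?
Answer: 1750329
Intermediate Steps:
B(q, L) = 64 (B(q, L) = 8² = 64)
v = 3969 (v = (64 - 1)² = 63² = 3969)
H(D) = -1323 (H(D) = -⅓*3969 = -1323)
H((-12 - 12)/(3 - 5))² = (-1323)² = 1750329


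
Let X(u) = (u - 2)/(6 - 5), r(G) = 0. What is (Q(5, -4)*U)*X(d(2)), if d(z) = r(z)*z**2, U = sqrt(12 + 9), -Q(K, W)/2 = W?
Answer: -16*sqrt(21) ≈ -73.321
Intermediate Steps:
Q(K, W) = -2*W
U = sqrt(21) ≈ 4.5826
d(z) = 0 (d(z) = 0*z**2 = 0)
X(u) = -2 + u (X(u) = (-2 + u)/1 = (-2 + u)*1 = -2 + u)
(Q(5, -4)*U)*X(d(2)) = ((-2*(-4))*sqrt(21))*(-2 + 0) = (8*sqrt(21))*(-2) = -16*sqrt(21)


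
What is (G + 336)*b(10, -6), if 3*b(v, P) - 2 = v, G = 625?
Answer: 3844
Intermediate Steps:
b(v, P) = 2/3 + v/3
(G + 336)*b(10, -6) = (625 + 336)*(2/3 + (1/3)*10) = 961*(2/3 + 10/3) = 961*4 = 3844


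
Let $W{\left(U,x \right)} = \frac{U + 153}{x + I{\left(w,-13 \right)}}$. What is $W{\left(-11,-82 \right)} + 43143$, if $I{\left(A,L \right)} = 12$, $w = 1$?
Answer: $\frac{1509934}{35} \approx 43141.0$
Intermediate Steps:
$W{\left(U,x \right)} = \frac{153 + U}{12 + x}$ ($W{\left(U,x \right)} = \frac{U + 153}{x + 12} = \frac{153 + U}{12 + x}$)
$W{\left(-11,-82 \right)} + 43143 = \frac{153 - 11}{12 - 82} + 43143 = \frac{1}{-70} \cdot 142 + 43143 = \left(- \frac{1}{70}\right) 142 + 43143 = - \frac{71}{35} + 43143 = \frac{1509934}{35}$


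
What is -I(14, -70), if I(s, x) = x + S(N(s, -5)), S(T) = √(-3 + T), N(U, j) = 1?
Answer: 70 - I*√2 ≈ 70.0 - 1.4142*I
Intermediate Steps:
I(s, x) = x + I*√2 (I(s, x) = x + √(-3 + 1) = x + √(-2) = x + I*√2)
-I(14, -70) = -(-70 + I*√2) = 70 - I*√2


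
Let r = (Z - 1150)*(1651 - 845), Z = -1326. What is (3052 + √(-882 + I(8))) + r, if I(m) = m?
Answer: -1992604 + I*√874 ≈ -1.9926e+6 + 29.563*I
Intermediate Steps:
r = -1995656 (r = (-1326 - 1150)*(1651 - 845) = -2476*806 = -1995656)
(3052 + √(-882 + I(8))) + r = (3052 + √(-882 + 8)) - 1995656 = (3052 + √(-874)) - 1995656 = (3052 + I*√874) - 1995656 = -1992604 + I*√874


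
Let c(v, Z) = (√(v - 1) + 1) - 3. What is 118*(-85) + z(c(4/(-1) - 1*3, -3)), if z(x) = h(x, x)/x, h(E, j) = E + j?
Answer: -10028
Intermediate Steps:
c(v, Z) = -2 + √(-1 + v) (c(v, Z) = (√(-1 + v) + 1) - 3 = (1 + √(-1 + v)) - 3 = -2 + √(-1 + v))
z(x) = 2 (z(x) = (x + x)/x = (2*x)/x = 2)
118*(-85) + z(c(4/(-1) - 1*3, -3)) = 118*(-85) + 2 = -10030 + 2 = -10028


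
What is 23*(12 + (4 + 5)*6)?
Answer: 1518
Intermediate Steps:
23*(12 + (4 + 5)*6) = 23*(12 + 9*6) = 23*(12 + 54) = 23*66 = 1518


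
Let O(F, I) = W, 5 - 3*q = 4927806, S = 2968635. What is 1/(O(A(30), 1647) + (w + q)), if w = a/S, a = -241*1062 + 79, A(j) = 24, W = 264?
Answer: -989545/1625165792256 ≈ -6.0889e-7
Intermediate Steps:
a = -255863 (a = -255942 + 79 = -255863)
q = -4927801/3 (q = 5/3 - ⅓*4927806 = 5/3 - 1642602 = -4927801/3 ≈ -1.6426e+6)
w = -255863/2968635 ≈ -0.086189
O(F, I) = 264
1/(O(A(30), 1647) + (w + q)) = 1/(264 + (-255863/2968635 - 4927801/3)) = 1/(264 - 1625427032136/989545) = 1/(-1625165792256/989545) = -989545/1625165792256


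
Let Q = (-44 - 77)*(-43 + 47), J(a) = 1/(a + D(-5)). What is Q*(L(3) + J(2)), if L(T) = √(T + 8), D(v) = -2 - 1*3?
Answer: 484/3 - 484*√11 ≈ -1443.9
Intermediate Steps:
D(v) = -5 (D(v) = -2 - 3 = -5)
L(T) = √(8 + T)
J(a) = 1/(-5 + a) (J(a) = 1/(a - 5) = 1/(-5 + a))
Q = -484 (Q = -121*4 = -484)
Q*(L(3) + J(2)) = -484*(√(8 + 3) + 1/(-5 + 2)) = -484*(√11 + 1/(-3)) = -484*(√11 - ⅓) = -484*(-⅓ + √11) = 484/3 - 484*√11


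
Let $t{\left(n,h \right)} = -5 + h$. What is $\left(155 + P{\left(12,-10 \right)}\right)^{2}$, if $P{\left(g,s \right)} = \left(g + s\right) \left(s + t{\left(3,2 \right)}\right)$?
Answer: $16641$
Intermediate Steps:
$P{\left(g,s \right)} = \left(-3 + s\right) \left(g + s\right)$ ($P{\left(g,s \right)} = \left(g + s\right) \left(s + \left(-5 + 2\right)\right) = \left(g + s\right) \left(s - 3\right) = \left(g + s\right) \left(-3 + s\right) = \left(-3 + s\right) \left(g + s\right)$)
$\left(155 + P{\left(12,-10 \right)}\right)^{2} = \left(155 + \left(\left(-10\right)^{2} - 36 - -30 + 12 \left(-10\right)\right)\right)^{2} = \left(155 + \left(100 - 36 + 30 - 120\right)\right)^{2} = \left(155 - 26\right)^{2} = 129^{2} = 16641$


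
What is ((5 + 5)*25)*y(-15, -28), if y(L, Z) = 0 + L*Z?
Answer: 105000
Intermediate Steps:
y(L, Z) = L*Z
((5 + 5)*25)*y(-15, -28) = ((5 + 5)*25)*(-15*(-28)) = (10*25)*420 = 250*420 = 105000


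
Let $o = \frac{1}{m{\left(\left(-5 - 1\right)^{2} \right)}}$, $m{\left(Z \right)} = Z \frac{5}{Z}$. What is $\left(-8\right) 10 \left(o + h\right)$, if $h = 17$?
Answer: $-1376$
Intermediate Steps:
$m{\left(Z \right)} = 5$
$o = \frac{1}{5} \approx 0.2$
$\left(-8\right) 10 \left(o + h\right) = \left(-8\right) 10 \left(\frac{1}{5} + 17\right) = \left(-80\right) \frac{86}{5} = -1376$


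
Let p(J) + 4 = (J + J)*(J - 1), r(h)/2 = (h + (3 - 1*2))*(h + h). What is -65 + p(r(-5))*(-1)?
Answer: -12701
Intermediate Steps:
r(h) = 4*h*(1 + h) (r(h) = 2*((h + (3 - 1*2))*(h + h)) = 2*((h + (3 - 2))*(2*h)) = 2*((h + 1)*(2*h)) = 2*((1 + h)*(2*h)) = 2*(2*h*(1 + h)) = 4*h*(1 + h))
p(J) = -4 + 2*J*(-1 + J) (p(J) = -4 + (J + J)*(J - 1) = -4 + (2*J)*(-1 + J) = -4 + 2*J*(-1 + J))
-65 + p(r(-5))*(-1) = -65 + (-4 - 8*(-5)*(1 - 5) + 2*(4*(-5)*(1 - 5))**2)*(-1) = -65 + (-4 - 8*(-5)*(-4) + 2*(4*(-5)*(-4))**2)*(-1) = -65 + (-4 - 2*80 + 2*80**2)*(-1) = -65 + (-4 - 160 + 2*6400)*(-1) = -65 + (-4 - 160 + 12800)*(-1) = -65 + 12636*(-1) = -65 - 12636 = -12701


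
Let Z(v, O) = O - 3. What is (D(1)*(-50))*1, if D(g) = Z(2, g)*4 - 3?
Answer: 550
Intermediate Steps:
Z(v, O) = -3 + O
D(g) = -15 + 4*g (D(g) = (-3 + g)*4 - 3 = (-12 + 4*g) - 3 = -15 + 4*g)
(D(1)*(-50))*1 = ((-15 + 4*1)*(-50))*1 = ((-15 + 4)*(-50))*1 = -11*(-50)*1 = 550*1 = 550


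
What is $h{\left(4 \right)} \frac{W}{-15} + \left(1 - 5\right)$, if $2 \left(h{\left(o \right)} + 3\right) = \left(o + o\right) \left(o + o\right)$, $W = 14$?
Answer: $- \frac{466}{15} \approx -31.067$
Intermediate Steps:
$h{\left(o \right)} = -3 + 2 o^{2}$ ($h{\left(o \right)} = -3 + \frac{\left(o + o\right) \left(o + o\right)}{2} = -3 + \frac{2 o 2 o}{2} = -3 + \frac{4 o^{2}}{2} = -3 + 2 o^{2}$)
$h{\left(4 \right)} \frac{W}{-15} + \left(1 - 5\right) = \left(-3 + 2 \cdot 4^{2}\right) \frac{14}{-15} + \left(1 - 5\right) = \left(-3 + 2 \cdot 16\right) 14 \left(- \frac{1}{15}\right) + \left(1 - 5\right) = \left(-3 + 32\right) \left(- \frac{14}{15}\right) - 4 = 29 \left(- \frac{14}{15}\right) - 4 = - \frac{406}{15} - 4 = - \frac{466}{15}$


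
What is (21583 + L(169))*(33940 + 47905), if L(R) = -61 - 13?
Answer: 1760404105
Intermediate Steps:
L(R) = -74
(21583 + L(169))*(33940 + 47905) = (21583 - 74)*(33940 + 47905) = 21509*81845 = 1760404105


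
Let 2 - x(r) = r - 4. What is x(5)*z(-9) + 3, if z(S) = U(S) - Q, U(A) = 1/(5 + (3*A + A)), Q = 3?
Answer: -1/31 ≈ -0.032258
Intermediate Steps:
x(r) = 6 - r (x(r) = 2 - (r - 4) = 2 - (-4 + r) = 2 + (4 - r) = 6 - r)
U(A) = 1/(5 + 4*A)
z(S) = -3 + 1/(5 + 4*S) (z(S) = 1/(5 + 4*S) - 1*3 = 1/(5 + 4*S) - 3 = -3 + 1/(5 + 4*S))
x(5)*z(-9) + 3 = (6 - 1*5)*(2*(-7 - 6*(-9))/(5 + 4*(-9))) + 3 = (6 - 5)*(2*(-7 + 54)/(5 - 36)) + 3 = 1*(2*47/(-31)) + 3 = 1*(2*(-1/31)*47) + 3 = 1*(-94/31) + 3 = -94/31 + 3 = -1/31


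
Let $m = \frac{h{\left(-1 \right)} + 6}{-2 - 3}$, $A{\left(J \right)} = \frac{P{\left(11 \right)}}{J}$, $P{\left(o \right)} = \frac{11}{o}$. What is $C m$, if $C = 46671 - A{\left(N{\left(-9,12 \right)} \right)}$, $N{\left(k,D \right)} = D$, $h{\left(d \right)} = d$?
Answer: $- \frac{560051}{12} \approx -46671.0$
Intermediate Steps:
$A{\left(J \right)} = \frac{1}{J}$ ($A{\left(J \right)} = \frac{11 \cdot \frac{1}{11}}{J} = 1 \frac{1}{J} = \frac{1}{J}$)
$m = -1$ ($m = \frac{-1 + 6}{-2 - 3} = \frac{5}{-5} = 5 \left(- \frac{1}{5}\right) = -1$)
$C = \frac{560051}{12}$ ($C = 46671 - \frac{1}{12} = \frac{560051}{12} \approx 46671.0$)
$C m = \frac{560051}{12} \left(-1\right) = - \frac{560051}{12}$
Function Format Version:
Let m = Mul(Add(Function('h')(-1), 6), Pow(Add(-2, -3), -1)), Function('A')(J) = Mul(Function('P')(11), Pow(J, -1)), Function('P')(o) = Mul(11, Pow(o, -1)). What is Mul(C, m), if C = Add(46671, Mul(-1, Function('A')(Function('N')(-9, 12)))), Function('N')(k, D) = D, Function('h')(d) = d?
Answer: Rational(-560051, 12) ≈ -46671.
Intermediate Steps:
Function('A')(J) = Pow(J, -1) (Function('A')(J) = Mul(Mul(11, Pow(11, -1)), Pow(J, -1)) = Mul(Mul(11, Rational(1, 11)), Pow(J, -1)) = Mul(1, Pow(J, -1)) = Pow(J, -1))
m = -1 (m = Mul(Add(-1, 6), Pow(Add(-2, -3), -1)) = Mul(5, Pow(-5, -1)) = Mul(5, Rational(-1, 5)) = -1)
C = Rational(560051, 12) (C = Add(46671, Mul(-1, Pow(12, -1))) = Add(46671, Mul(-1, Rational(1, 12))) = Add(46671, Rational(-1, 12)) = Rational(560051, 12) ≈ 46671.)
Mul(C, m) = Mul(Rational(560051, 12), -1) = Rational(-560051, 12)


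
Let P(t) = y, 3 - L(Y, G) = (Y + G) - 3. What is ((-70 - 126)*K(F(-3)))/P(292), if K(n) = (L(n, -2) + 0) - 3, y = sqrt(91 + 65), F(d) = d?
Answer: -784*sqrt(39)/39 ≈ -125.54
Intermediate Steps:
L(Y, G) = 6 - G - Y (L(Y, G) = 3 - ((Y + G) - 3) = 3 - ((G + Y) - 3) = 3 - (-3 + G + Y) = 3 + (3 - G - Y) = 6 - G - Y)
y = 2*sqrt(39) (y = sqrt(156) = 2*sqrt(39) ≈ 12.490)
P(t) = 2*sqrt(39)
K(n) = 5 - n (K(n) = ((6 - 1*(-2) - n) + 0) - 3 = ((6 + 2 - n) + 0) - 3 = ((8 - n) + 0) - 3 = (8 - n) - 3 = 5 - n)
((-70 - 126)*K(F(-3)))/P(292) = ((-70 - 126)*(5 - 1*(-3)))/((2*sqrt(39))) = (-196*(5 + 3))*(sqrt(39)/78) = (-196*8)*(sqrt(39)/78) = -784*sqrt(39)/39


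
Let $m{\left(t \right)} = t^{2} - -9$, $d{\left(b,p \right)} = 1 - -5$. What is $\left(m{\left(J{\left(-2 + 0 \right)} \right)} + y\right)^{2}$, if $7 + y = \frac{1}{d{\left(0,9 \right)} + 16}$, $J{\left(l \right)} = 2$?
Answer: $\frac{17689}{484} \approx 36.548$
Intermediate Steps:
$d{\left(b,p \right)} = 6$ ($d{\left(b,p \right)} = 1 + 5 = 6$)
$m{\left(t \right)} = 9 + t^{2}$ ($m{\left(t \right)} = t^{2} + 9 = 9 + t^{2}$)
$y = - \frac{153}{22}$ ($y = -7 + \frac{1}{6 + 16} = -7 + \frac{1}{22} = - \frac{153}{22} \approx -6.9545$)
$\left(m{\left(J{\left(-2 + 0 \right)} \right)} + y\right)^{2} = \left(\left(9 + 2^{2}\right) - \frac{153}{22}\right)^{2} = \left(\left(9 + 4\right) - \frac{153}{22}\right)^{2} = \left(13 - \frac{153}{22}\right)^{2} = \left(\frac{133}{22}\right)^{2} = \frac{17689}{484}$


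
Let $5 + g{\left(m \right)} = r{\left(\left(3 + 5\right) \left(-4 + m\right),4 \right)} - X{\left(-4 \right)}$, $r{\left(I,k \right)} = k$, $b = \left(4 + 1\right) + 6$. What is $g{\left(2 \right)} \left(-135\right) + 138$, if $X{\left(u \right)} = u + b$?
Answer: $1218$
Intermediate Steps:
$b = 11$ ($b = 5 + 6 = 11$)
$X{\left(u \right)} = 11 + u$ ($X{\left(u \right)} = u + 11 = 11 + u$)
$g{\left(m \right)} = -8$ ($g{\left(m \right)} = -5 + \left(4 - \left(11 - 4\right)\right) = -5 + \left(4 - 7\right) = -5 - 3 = -8$)
$g{\left(2 \right)} \left(-135\right) + 138 = \left(-8\right) \left(-135\right) + 138 = 1080 + 138 = 1218$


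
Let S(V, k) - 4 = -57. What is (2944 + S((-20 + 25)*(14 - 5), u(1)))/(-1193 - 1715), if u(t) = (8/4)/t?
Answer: -2891/2908 ≈ -0.99415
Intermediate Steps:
u(t) = 2/t (u(t) = (8*(¼))/t = 2/t)
S(V, k) = -53 (S(V, k) = 4 - 57 = -53)
(2944 + S((-20 + 25)*(14 - 5), u(1)))/(-1193 - 1715) = (2944 - 53)/(-1193 - 1715) = 2891/(-2908) = 2891*(-1/2908) = -2891/2908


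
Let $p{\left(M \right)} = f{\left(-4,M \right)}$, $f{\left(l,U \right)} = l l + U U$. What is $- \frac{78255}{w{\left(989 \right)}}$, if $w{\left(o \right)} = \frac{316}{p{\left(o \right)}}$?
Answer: $- \frac{76544110935}{316} \approx -2.4223 \cdot 10^{8}$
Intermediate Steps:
$f{\left(l,U \right)} = U^{2} + l^{2}$ ($f{\left(l,U \right)} = l^{2} + U^{2} = U^{2} + l^{2}$)
$p{\left(M \right)} = 16 + M^{2}$ ($p{\left(M \right)} = M^{2} + \left(-4\right)^{2} = M^{2} + 16 = 16 + M^{2}$)
$w{\left(o \right)} = \frac{316}{16 + o^{2}}$
$- \frac{78255}{w{\left(989 \right)}} = - \frac{78255}{316 \frac{1}{16 + 989^{2}}} = - \frac{78255}{316 \frac{1}{16 + 978121}} = - \frac{78255}{316 \cdot \frac{1}{978137}} = - \frac{78255}{\frac{316}{978137}} = \left(-78255\right) \frac{978137}{316} = - \frac{76544110935}{316}$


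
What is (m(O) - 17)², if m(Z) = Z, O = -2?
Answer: 361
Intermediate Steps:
(m(O) - 17)² = (-2 - 17)² = (-19)² = 361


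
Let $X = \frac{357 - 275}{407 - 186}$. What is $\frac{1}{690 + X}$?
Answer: $\frac{221}{152572} \approx 0.0014485$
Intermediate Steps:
$X = \frac{82}{221} \approx 0.37104$
$\frac{1}{690 + X} = \frac{1}{690 + \frac{82}{221}} = \frac{1}{\frac{152572}{221}} = \frac{221}{152572}$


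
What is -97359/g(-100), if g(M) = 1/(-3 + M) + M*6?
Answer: 435999/2687 ≈ 162.26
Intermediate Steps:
g(M) = 1/(-3 + M) + 6*M
-97359/g(-100) = -97359*(-3 - 100)/(1 - 18*(-100) + 6*(-100)²) = -97359*(-103/(1 + 1800 + 6*10000)) = -97359*(-103/(1 + 1800 + 60000)) = -97359/((-1/103*61801)) = -97359/(-61801/103) = -97359*(-103/61801) = 435999/2687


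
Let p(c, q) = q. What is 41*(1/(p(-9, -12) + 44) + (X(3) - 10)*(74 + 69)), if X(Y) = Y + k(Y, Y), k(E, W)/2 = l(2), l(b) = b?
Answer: -562807/32 ≈ -17588.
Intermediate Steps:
k(E, W) = 4 (k(E, W) = 2*2 = 4)
X(Y) = 4 + Y (X(Y) = Y + 4 = 4 + Y)
41*(1/(p(-9, -12) + 44) + (X(3) - 10)*(74 + 69)) = 41*(1/(-12 + 44) + ((4 + 3) - 10)*(74 + 69)) = 41*(1/32 + (7 - 10)*143) = 41*(1/32 - 3*143) = 41*(1/32 - 429) = 41*(-13727/32) = -562807/32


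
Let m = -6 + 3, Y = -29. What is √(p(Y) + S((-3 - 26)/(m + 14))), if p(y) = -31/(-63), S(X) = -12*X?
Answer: √1714405/231 ≈ 5.6682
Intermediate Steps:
m = -3
p(y) = 31/63 (p(y) = -31*(-1/63) = 31/63)
√(p(Y) + S((-3 - 26)/(m + 14))) = √(31/63 - 12*(-3 - 26)/(-3 + 14)) = √(31/63 - (-348)/11) = √(31/63 - 12*(-29/11)) = √(31/63 + 348/11) = √(22265/693) = √1714405/231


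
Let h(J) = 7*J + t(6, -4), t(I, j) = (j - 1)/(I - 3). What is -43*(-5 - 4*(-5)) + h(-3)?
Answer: -2003/3 ≈ -667.67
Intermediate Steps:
t(I, j) = (-1 + j)/(-3 + I)
h(J) = -5/3 + 7*J (h(J) = 7*J + (-1 - 4)/(-3 + 6) = 7*J - 5/3 = -5/3 + 7*J)
-43*(-5 - 4*(-5)) + h(-3) = -43*(-5 - 4*(-5)) + (-5/3 + 7*(-3)) = -43*(-5 + 20) + (-5/3 - 21) = -43*15 - 68/3 = -645 - 68/3 = -2003/3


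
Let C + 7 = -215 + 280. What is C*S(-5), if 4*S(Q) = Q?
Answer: -145/2 ≈ -72.500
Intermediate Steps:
S(Q) = Q/4
C = 58 (C = -7 + (-215 + 280) = -7 + 65 = 58)
C*S(-5) = 58*((¼)*(-5)) = 58*(-5/4) = -145/2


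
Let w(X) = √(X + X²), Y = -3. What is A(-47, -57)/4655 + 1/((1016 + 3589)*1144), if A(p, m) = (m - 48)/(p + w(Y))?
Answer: 743097919/1543553891880 + 3*√6/292999 ≈ 0.00050650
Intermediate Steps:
A(p, m) = (-48 + m)/(p + √6) (A(p, m) = (m - 48)/(p + √(-3*(1 - 3))) = (-48 + m)/(p + √(-3*(-2))) = (-48 + m)/(p + √6))
A(-47, -57)/4655 + 1/((1016 + 3589)*1144) = ((-48 - 57)/(-47 + √6))/4655 + 1/((1016 + 3589)*1144) = (-105/(-47 + √6))*(1/4655) + (1/1144)/4605 = -105/(-47 + √6)*(1/4655) + (1/4605)*(1/1144) = -3/(133*(-47 + √6)) + 1/5268120 = 1/5268120 - 3/(133*(-47 + √6))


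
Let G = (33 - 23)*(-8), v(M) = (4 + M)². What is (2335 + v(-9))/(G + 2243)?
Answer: 2360/2163 ≈ 1.0911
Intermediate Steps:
G = -80 (G = 10*(-8) = -80)
(2335 + v(-9))/(G + 2243) = (2335 + (4 - 9)²)/(-80 + 2243) = (2335 + (-5)²)/2163 = (2335 + 25)*(1/2163) = 2360*(1/2163) = 2360/2163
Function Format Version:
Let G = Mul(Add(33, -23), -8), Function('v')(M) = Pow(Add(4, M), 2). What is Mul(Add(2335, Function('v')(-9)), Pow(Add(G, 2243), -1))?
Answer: Rational(2360, 2163) ≈ 1.0911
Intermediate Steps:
G = -80 (G = Mul(10, -8) = -80)
Mul(Add(2335, Function('v')(-9)), Pow(Add(G, 2243), -1)) = Mul(Add(2335, Pow(Add(4, -9), 2)), Pow(Add(-80, 2243), -1)) = Mul(Add(2335, Pow(-5, 2)), Pow(2163, -1)) = Mul(Add(2335, 25), Rational(1, 2163)) = Mul(2360, Rational(1, 2163)) = Rational(2360, 2163)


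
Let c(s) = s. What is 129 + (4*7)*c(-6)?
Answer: -39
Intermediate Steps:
129 + (4*7)*c(-6) = 129 + (4*7)*(-6) = 129 + 28*(-6) = 129 - 168 = -39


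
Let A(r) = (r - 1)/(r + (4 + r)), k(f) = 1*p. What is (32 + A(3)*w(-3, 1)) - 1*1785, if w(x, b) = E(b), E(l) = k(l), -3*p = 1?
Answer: -26296/15 ≈ -1753.1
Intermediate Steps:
p = -⅓ (p = -⅓*1 = -⅓ ≈ -0.33333)
k(f) = -⅓ (k(f) = 1*(-⅓) = -⅓)
E(l) = -⅓
w(x, b) = -⅓
A(r) = (-1 + r)/(4 + 2*r)
(32 + A(3)*w(-3, 1)) - 1*1785 = (32 + ((-1 + 3)/(2*(2 + 3)))*(-⅓)) - 1*1785 = (32 + ((½)*2/5)*(-⅓)) - 1785 = (32 + ((½)*(⅕)*2)*(-⅓)) - 1785 = (32 + (⅕)*(-⅓)) - 1785 = (32 - 1/15) - 1785 = 479/15 - 1785 = -26296/15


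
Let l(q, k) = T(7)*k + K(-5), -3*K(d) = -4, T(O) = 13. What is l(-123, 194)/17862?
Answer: 3785/26793 ≈ 0.14127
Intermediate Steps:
K(d) = 4/3 (K(d) = -⅓*(-4) = 4/3)
l(q, k) = 4/3 + 13*k (l(q, k) = 13*k + 4/3 = 4/3 + 13*k)
l(-123, 194)/17862 = (4/3 + 13*194)/17862 = (4/3 + 2522)*(1/17862) = (7570/3)*(1/17862) = 3785/26793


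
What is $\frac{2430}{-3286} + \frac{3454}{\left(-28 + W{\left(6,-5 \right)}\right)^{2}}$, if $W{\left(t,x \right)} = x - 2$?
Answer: $\frac{4186547}{2012675} \approx 2.0801$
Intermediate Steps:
$W{\left(t,x \right)} = -2 + x$ ($W{\left(t,x \right)} = x - 2 = -2 + x$)
$\frac{2430}{-3286} + \frac{3454}{\left(-28 + W{\left(6,-5 \right)}\right)^{2}} = \frac{2430}{-3286} + \frac{3454}{\left(-28 - 7\right)^{2}} = 2430 \left(- \frac{1}{3286}\right) + \frac{3454}{\left(-28 - 7\right)^{2}} = - \frac{1215}{1643} + \frac{3454}{\left(-35\right)^{2}} = - \frac{1215}{1643} + \frac{3454}{1225} = \frac{4186547}{2012675}$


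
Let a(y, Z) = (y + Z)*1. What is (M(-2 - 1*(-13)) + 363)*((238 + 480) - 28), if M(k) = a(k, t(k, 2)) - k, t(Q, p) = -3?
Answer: 248400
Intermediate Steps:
a(y, Z) = Z + y (a(y, Z) = (Z + y)*1 = Z + y)
M(k) = -3 (M(k) = (-3 + k) - k = -3)
(M(-2 - 1*(-13)) + 363)*((238 + 480) - 28) = (-3 + 363)*((238 + 480) - 28) = 360*(718 - 28) = 360*690 = 248400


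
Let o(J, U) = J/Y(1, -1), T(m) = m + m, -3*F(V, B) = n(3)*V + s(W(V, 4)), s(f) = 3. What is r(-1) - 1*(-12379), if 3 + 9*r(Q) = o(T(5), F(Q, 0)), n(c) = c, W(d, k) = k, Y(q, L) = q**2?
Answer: 111418/9 ≈ 12380.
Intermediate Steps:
F(V, B) = -1 - V (F(V, B) = -(3*V + 3)/3 = -(3 + 3*V)/3 = -1 - V)
T(m) = 2*m
o(J, U) = J (o(J, U) = J/(1**2) = J/1 = J*1 = J)
r(Q) = 7/9 (r(Q) = -1/3 + (2*5)/9 = -1/3 + (1/9)*10 = -1/3 + 10/9 = 7/9)
r(-1) - 1*(-12379) = 7/9 - 1*(-12379) = 7/9 + 12379 = 111418/9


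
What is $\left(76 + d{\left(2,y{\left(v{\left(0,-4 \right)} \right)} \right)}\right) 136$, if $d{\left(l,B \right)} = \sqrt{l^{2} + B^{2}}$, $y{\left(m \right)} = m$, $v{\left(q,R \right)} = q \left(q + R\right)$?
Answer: $10608$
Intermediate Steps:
$v{\left(q,R \right)} = q \left(R + q\right)$
$d{\left(l,B \right)} = \sqrt{B^{2} + l^{2}}$
$\left(76 + d{\left(2,y{\left(v{\left(0,-4 \right)} \right)} \right)}\right) 136 = \left(76 + \sqrt{\left(0 \left(-4 + 0\right)\right)^{2} + 2^{2}}\right) 136 = \left(76 + \sqrt{\left(0 \left(-4\right)\right)^{2} + 4}\right) 136 = \left(76 + \sqrt{0^{2} + 4}\right) 136 = \left(76 + \sqrt{0 + 4}\right) 136 = \left(76 + \sqrt{4}\right) 136 = \left(76 + 2\right) 136 = 78 \cdot 136 = 10608$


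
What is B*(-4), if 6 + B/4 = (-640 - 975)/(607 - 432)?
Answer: 8528/35 ≈ 243.66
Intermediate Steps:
B = -2132/35 (B = -24 + 4*((-640 - 975)/(607 - 432)) = -24 + 4*(-1615/175) = -24 + 4*(-1615*1/175) = -24 + 4*(-323/35) = -24 - 1292/35 = -2132/35 ≈ -60.914)
B*(-4) = -2132/35*(-4) = 8528/35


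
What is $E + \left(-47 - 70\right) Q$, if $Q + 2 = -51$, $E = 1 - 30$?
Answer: $6172$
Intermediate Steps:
$E = -29$ ($E = 1 - 30 = -29$)
$Q = -53$ ($Q = -2 - 51 = -53$)
$E + \left(-47 - 70\right) Q = -29 + \left(-47 - 70\right) \left(-53\right) = -29 - -6201 = -29 + 6201 = 6172$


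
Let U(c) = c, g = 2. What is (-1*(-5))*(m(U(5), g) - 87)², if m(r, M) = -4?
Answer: 41405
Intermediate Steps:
(-1*(-5))*(m(U(5), g) - 87)² = (-1*(-5))*(-4 - 87)² = 5*(-91)² = 5*8281 = 41405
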